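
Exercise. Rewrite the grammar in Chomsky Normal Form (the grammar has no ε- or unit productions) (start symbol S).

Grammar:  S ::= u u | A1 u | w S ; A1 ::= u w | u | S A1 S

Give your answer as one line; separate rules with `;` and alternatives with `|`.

S ::= X1 X1 | A1 X1 | X2 S; A1 ::= X1 X2 | u | S Y1; X1 ::= u; X2 ::= w; Y1 ::= A1 S

Introduce a nonterminal for each terminal appearing in a rule of length ≥ 2: X1 → u, X2 → w.
Binarize each right-hand side of length ≥ 3 by chaining fresh nonterminals (Y1, Y2, …): affected rules were A1 → S A1 S.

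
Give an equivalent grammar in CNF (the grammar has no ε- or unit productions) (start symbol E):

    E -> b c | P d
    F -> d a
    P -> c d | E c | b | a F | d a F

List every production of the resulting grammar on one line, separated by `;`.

Introduce a nonterminal for each terminal appearing in a rule of length ≥ 2: X1 → b, X2 → c, X3 → d, X4 → a.
Binarize each right-hand side of length ≥ 3 by chaining fresh nonterminals (Y1, Y2, …): affected rules were P → X3 X4 F.

E -> X1 X2 | P X3; F -> X3 X4; P -> X2 X3 | E X2 | b | X4 F | X3 Y1; X1 -> b; X2 -> c; X3 -> d; X4 -> a; Y1 -> X4 F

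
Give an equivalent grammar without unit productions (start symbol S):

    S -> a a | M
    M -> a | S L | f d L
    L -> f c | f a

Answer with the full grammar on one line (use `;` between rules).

S -> a a | a | S L | f d L; M -> a | S L | f d L; L -> f c | f a

Unit pairs: S ⇒* {M}.
For every A with A ⇒* B via unit rules, add B's non-unit alternatives to A; then delete every rule of the form X → Y.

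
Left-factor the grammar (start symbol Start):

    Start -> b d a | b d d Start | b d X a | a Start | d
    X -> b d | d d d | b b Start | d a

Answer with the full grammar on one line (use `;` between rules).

Start -> a Start | d | b d Start1; X -> b X1 | d X2; Start1 -> a | d Start | X a; X1 -> d | b Start; X2 -> d d | a

Start has alternatives sharing prefix 'b d': factor to Start → b d Start1 with Start1 → a | d Start | X a.
X has alternatives sharing prefix 'b': factor to X → b X1 with X1 → d | b Start.
X has alternatives sharing prefix 'd': factor to X → d X2 with X2 → d d | a.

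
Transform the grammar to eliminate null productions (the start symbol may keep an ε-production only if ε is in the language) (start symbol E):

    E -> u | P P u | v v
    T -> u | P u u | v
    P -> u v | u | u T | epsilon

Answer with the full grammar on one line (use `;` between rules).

The nullable symbols are {P}.
ε ∉ L(G), so no ε-production is kept.
For each production, add variants omitting each subset of nullable occurrences: E → P P u gives P P u | P u. T → P u u gives P u u | u u.

E -> u | P P u | P u | v v; T -> u | P u u | u u | v; P -> u v | u | u T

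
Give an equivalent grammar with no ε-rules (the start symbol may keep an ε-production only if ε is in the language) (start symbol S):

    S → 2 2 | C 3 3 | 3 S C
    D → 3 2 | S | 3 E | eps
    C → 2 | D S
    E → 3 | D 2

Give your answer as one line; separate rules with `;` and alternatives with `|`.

S → 2 2 | C 3 3 | 3 S C; D → 3 2 | S | 3 E; C → 2 | D S | S; E → 3 | D 2 | 2

The nullable symbols are {D}.
ε ∉ L(G), so no ε-production is kept.
For each production, add variants omitting each subset of nullable occurrences: C → D S gives D S | S. E → D 2 gives D 2 | 2.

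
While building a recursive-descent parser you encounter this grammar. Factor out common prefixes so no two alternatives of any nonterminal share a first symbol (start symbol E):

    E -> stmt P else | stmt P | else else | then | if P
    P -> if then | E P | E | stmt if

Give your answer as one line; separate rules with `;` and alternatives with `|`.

E -> else else | then | if P | stmt P E'; P -> if then | stmt if | E P'; E' -> else | epsilon; P' -> P | epsilon

E has alternatives sharing prefix 'stmt P': factor to E → stmt P E' with E' → else | ε.
P has alternatives sharing prefix 'E': factor to P → E P' with P' → P | ε.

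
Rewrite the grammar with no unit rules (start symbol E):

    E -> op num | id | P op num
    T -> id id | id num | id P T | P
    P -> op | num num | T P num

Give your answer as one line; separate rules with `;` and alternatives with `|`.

E -> op num | id | P op num; T -> op | num num | T P num | id id | id num | id P T; P -> op | num num | T P num

Unit pairs: T ⇒* {P}.
Replace each nonterminal's rules with the union of the non-unit rules of every nonterminal it unit-derives.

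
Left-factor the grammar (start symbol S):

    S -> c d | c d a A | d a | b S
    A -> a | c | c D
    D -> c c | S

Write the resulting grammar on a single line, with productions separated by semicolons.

S -> d a | b S | c d S'; A -> a | c A'; D -> c c | S; S' -> ε | a A; A' -> ε | D

S has alternatives sharing prefix 'c d': factor to S → c d S' with S' → ε | a A.
A has alternatives sharing prefix 'c': factor to A → c A' with A' → ε | D.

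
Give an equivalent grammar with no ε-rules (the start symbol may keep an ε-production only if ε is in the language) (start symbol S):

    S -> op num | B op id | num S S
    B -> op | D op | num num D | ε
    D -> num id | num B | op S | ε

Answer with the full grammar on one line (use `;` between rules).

Nullable set = {B, D}.
ε ∉ L(G), so no ε-production is kept.
Add the nullable-subset variants: S → B op id gives B op id | op id. B → num num D gives num num D | num num. D → num B gives num B | num.

S -> op num | B op id | op id | num S S; B -> op | D op | num num D | num num; D -> num id | num B | num | op S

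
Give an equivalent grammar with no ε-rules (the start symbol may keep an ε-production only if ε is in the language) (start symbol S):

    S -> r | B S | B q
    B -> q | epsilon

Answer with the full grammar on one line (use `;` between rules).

S -> r | B S | B q | q; B -> q

Nullable nonterminals: {B}.
ε ∉ L(G), so no ε-production is kept.
Expand every rule over subsets of its nullable positions: S → B q gives B q | q.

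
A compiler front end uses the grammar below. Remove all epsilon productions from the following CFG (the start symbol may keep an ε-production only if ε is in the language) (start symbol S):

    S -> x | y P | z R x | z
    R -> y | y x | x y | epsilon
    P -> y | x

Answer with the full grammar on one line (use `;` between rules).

S -> x | y P | z R x | z x | z; R -> y | y x | x y; P -> y | x

The nullable symbols are {R}.
ε ∉ L(G), so no ε-production is kept.
Expand every rule over subsets of its nullable positions: S → z R x gives z R x | z x.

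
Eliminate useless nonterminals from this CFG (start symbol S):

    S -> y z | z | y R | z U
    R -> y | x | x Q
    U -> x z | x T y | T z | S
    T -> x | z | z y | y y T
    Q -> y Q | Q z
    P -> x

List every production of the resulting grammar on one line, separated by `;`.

S -> y z | z | y R | z U; R -> y | x; U -> x z | x T y | T z | S; T -> x | z | z y | y y T

Generating nonterminals: {P, R, S, T, U}.
Reachable from S after that: {R, S, T, U}.
Removed useless symbols: {P, Q} and every production mentioning them.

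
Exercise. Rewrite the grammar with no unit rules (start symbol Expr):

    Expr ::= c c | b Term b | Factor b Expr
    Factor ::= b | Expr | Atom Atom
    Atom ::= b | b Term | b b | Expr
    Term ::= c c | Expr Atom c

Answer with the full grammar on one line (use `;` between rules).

Unit pairs: Atom ⇒* {Expr}; Factor ⇒* {Expr}.
For every A with A ⇒* B via unit rules, add B's non-unit alternatives to A; then delete every rule of the form X → Y.

Expr ::= c c | b Term b | Factor b Expr; Factor ::= b | Atom Atom | c c | b Term b | Factor b Expr; Atom ::= b | b Term | b b | c c | b Term b | Factor b Expr; Term ::= c c | Expr Atom c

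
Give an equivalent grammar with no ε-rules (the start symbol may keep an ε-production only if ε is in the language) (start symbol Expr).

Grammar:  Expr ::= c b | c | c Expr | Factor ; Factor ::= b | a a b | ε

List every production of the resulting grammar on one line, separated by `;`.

Nullable nonterminals: {Expr, Factor}.
ε ∈ L(G) since Expr is nullable, so keep Expr → ε.

Expr ::= c b | c | c Expr | Factor | ε; Factor ::= b | a a b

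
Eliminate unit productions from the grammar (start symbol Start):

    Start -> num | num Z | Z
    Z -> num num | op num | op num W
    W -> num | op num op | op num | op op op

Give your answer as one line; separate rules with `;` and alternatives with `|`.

Start -> num num | op num | op num W | num | num Z; Z -> num num | op num | op num W; W -> num | op num op | op num | op op op

Unit pairs: Start ⇒* {Z}.
For each unit pair (A, B), copy every non-unit production of B to A, then drop all unit productions.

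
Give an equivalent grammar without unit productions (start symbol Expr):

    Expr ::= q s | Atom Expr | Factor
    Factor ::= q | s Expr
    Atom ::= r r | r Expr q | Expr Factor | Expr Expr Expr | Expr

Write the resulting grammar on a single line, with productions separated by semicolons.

Expr ::= q | s Expr | q s | Atom Expr; Factor ::= q | s Expr; Atom ::= r r | r Expr q | Expr Factor | Expr Expr Expr | q | s Expr | q s | Atom Expr

Unit pairs: Atom ⇒* {Expr, Factor}; Expr ⇒* {Factor}.
For every A with A ⇒* B via unit rules, add B's non-unit alternatives to A; then delete every rule of the form X → Y.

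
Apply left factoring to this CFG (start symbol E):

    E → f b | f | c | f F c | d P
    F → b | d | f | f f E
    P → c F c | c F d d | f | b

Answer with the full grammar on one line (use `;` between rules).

E has alternatives sharing prefix 'f': factor to E → f E' with E' → b | ε | F c.
F has alternatives sharing prefix 'f': factor to F → f F' with F' → ε | f E.
P has alternatives sharing prefix 'c F': factor to P → c F P' with P' → c | d d.

E → c | d P | f E'; F → b | d | f F'; P → f | b | c F P'; E' → b | ε | F c; F' → ε | f E; P' → c | d d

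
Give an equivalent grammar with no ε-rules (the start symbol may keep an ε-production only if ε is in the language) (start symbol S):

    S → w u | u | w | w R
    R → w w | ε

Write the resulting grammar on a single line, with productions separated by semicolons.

S → w u | u | w | w R; R → w w

Nullable nonterminals: {R}.
ε ∉ L(G), so no ε-production is kept.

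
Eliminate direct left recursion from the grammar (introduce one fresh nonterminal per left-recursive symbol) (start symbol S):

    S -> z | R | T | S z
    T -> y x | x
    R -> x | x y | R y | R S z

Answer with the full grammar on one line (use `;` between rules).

Left recursion appears on S, R.
For S: α = {z}, β = {z, R, T}. Rewrite as S → β S' and S' → α S' | ε.
For R: α = {y, S z}, β = {x, x y}. Rewrite as R → β R' and R' → α R' | ε.

S -> z S' | R S' | T S'; T -> y x | x; R -> x R' | x y R'; S' -> z S' | eps; R' -> y R' | S z R' | eps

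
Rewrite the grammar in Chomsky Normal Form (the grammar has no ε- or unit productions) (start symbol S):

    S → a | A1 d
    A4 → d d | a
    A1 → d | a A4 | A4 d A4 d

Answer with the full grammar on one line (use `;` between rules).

S → a | A1 X1; A4 → X1 X1 | a; A1 → d | X2 A4 | A4 Y1; X1 → d; X2 → a; Y1 → X1 Y2; Y2 → A4 X1

Introduce a nonterminal for each terminal appearing in a rule of length ≥ 2: X1 → d, X2 → a.
Binarize each right-hand side of length ≥ 3 by chaining fresh nonterminals (Y1, Y2, …): affected rules were A1 → A4 X1 A4 X1.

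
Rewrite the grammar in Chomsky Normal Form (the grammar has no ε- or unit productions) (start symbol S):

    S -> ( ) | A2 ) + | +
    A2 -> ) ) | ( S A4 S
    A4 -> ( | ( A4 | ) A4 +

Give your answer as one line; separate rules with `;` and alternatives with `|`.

S -> X1 X2 | A2 Y1 | +; A2 -> X2 X2 | X1 Y2; A4 -> ( | X1 A4 | X2 Y4; X1 -> (; X2 -> ); X3 -> +; Y1 -> X2 X3; Y2 -> S Y3; Y3 -> A4 S; Y4 -> A4 X3

Introduce a nonterminal for each terminal appearing in a rule of length ≥ 2: X1 → (, X2 → ), X3 → +.
Binarize each right-hand side of length ≥ 3 by chaining fresh nonterminals (Y1, Y2, …): affected rules were S → A2 X2 X3; A2 → X1 S A4 S; A4 → X2 A4 X3.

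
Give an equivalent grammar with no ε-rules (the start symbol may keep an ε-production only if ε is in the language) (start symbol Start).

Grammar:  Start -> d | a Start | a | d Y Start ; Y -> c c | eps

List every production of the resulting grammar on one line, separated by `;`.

Nullable nonterminals: {Y}.
ε ∉ L(G), so no ε-production is kept.
For each production, add variants omitting each subset of nullable occurrences: Start → d Y Start gives d Y Start | d Start.

Start -> d | a Start | a | d Y Start | d Start; Y -> c c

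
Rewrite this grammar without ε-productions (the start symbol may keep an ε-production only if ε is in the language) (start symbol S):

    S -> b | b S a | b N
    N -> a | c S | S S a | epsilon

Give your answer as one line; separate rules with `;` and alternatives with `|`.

S -> b | b S a | b N; N -> a | c S | S S a

Nullable nonterminals: {N}.
ε ∉ L(G), so no ε-production is kept.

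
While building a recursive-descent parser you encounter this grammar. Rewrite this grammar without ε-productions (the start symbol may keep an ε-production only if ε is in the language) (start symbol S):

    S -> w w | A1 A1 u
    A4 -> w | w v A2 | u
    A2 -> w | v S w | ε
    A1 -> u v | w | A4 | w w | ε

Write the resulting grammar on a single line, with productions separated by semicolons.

S -> w w | A1 A1 u | A1 u | u; A4 -> w | w v A2 | w v | u; A2 -> w | v S w; A1 -> u v | w | A4 | w w

Nullable nonterminals: {A1, A2}.
ε ∉ L(G), so no ε-production is kept.
Expand every rule over subsets of its nullable positions: S → A1 A1 u gives A1 A1 u | A1 u | u. A4 → w v A2 gives w v A2 | w v.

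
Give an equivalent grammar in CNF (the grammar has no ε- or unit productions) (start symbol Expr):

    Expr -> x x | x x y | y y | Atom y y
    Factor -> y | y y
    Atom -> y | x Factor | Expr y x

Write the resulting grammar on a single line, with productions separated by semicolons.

Introduce a nonterminal for each terminal appearing in a rule of length ≥ 2: X1 → x, X2 → y.
Binarize each right-hand side of length ≥ 3 by chaining fresh nonterminals (Y1, Y2, …): affected rules were Expr → X1 X1 X2; Expr → Atom X2 X2; Atom → Expr X2 X1.

Expr -> X1 X1 | X1 Y1 | X2 X2 | Atom Y2; Factor -> y | X2 X2; Atom -> y | X1 Factor | Expr Y3; X1 -> x; X2 -> y; Y1 -> X1 X2; Y2 -> X2 X2; Y3 -> X2 X1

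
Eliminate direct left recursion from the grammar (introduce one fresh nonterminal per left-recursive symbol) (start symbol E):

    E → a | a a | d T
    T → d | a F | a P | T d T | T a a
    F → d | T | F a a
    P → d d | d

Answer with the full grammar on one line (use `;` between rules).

E → a | a a | d T; T → d T' | a F T' | a P T'; F → d F' | T F'; P → d d | d; T' → d T T' | a a T' | eps; F' → a a F' | eps

Directly left-recursive nonterminals: T, F.
For T: α = {d T, a a}, β = {d, a F, a P}. Rewrite as T → β T' and T' → α T' | ε.
For F: α = {a a}, β = {d, T}. Rewrite as F → β F' and F' → α F' | ε.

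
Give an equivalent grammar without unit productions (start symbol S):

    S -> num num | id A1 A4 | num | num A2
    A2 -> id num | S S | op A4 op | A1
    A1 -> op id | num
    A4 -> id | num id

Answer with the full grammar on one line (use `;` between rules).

Unit pairs: A2 ⇒* {A1}.
For every A with A ⇒* B via unit rules, add B's non-unit alternatives to A; then delete every rule of the form X → Y.

S -> num num | id A1 A4 | num | num A2; A2 -> id num | S S | op A4 op | op id | num; A1 -> op id | num; A4 -> id | num id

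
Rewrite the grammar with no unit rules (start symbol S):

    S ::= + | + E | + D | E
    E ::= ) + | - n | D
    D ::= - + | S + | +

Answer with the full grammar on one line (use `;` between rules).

S ::= ) + | - n | - + | S + | + | + E | + D; E ::= ) + | - n | - + | S + | +; D ::= - + | S + | +

Unit pairs: E ⇒* {D}; S ⇒* {D, E}.
Replace each nonterminal's rules with the union of the non-unit rules of every nonterminal it unit-derives.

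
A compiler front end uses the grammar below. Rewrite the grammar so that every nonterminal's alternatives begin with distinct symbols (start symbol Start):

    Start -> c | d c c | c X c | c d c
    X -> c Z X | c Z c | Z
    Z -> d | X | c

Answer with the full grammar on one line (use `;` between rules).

Start -> d c c | c Start1; X -> Z | c Z X1; Z -> d | X | c; Start1 -> ε | X c | d c; X1 -> X | c

Start has alternatives sharing prefix 'c': factor to Start → c Start1 with Start1 → ε | X c | d c.
X has alternatives sharing prefix 'c Z': factor to X → c Z X1 with X1 → X | c.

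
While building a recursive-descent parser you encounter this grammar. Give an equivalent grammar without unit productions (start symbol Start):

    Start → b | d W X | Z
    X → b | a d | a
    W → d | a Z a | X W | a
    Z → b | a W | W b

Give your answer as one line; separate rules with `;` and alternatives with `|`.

Unit pairs: Start ⇒* {Z}.
For each unit pair (A, B), copy every non-unit production of B to A, then drop all unit productions.

Start → b | a W | W b | d W X; X → b | a d | a; W → d | a Z a | X W | a; Z → b | a W | W b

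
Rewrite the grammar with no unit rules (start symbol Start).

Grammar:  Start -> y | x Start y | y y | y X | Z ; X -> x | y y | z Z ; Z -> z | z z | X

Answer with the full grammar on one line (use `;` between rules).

Start -> z | z z | y | x Start y | y y | y X | x | z Z; X -> x | y y | z Z; Z -> z | z z | x | y y | z Z

Unit pairs: Start ⇒* {X, Z}; Z ⇒* {X}.
For every A with A ⇒* B via unit rules, add B's non-unit alternatives to A; then delete every rule of the form X → Y.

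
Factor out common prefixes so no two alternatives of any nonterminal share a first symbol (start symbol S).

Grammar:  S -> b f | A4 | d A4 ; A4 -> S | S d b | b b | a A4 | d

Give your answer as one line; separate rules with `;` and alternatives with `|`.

S -> b f | A4 | d A4; A4 -> b b | a A4 | d | S A4'; A4' -> eps | d b

A4 has alternatives sharing prefix 'S': factor to A4 → S A4' with A4' → ε | d b.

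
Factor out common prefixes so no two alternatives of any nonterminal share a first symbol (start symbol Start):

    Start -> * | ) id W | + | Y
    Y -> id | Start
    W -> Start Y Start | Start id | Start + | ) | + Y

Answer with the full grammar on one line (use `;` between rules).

Start -> * | ) id W | + | Y; Y -> id | Start; W -> ) | + Y | Start W1; W1 -> Y Start | id | +

W has alternatives sharing prefix 'Start': factor to W → Start W1 with W1 → Y Start | id | +.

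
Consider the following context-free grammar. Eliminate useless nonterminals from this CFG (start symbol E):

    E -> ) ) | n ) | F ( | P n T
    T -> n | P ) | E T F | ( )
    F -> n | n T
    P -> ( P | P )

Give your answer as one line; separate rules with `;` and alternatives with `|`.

E -> ) ) | n ) | F (; T -> n | E T F | ( ); F -> n | n T

Generating nonterminals: {E, F, T}.
Reachable from E after that: {E, F, T}.
Removed useless symbols: {P} and every production mentioning them.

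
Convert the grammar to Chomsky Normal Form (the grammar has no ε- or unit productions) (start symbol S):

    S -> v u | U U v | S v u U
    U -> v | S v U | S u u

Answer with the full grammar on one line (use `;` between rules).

Introduce a nonterminal for each terminal appearing in a rule of length ≥ 2: X1 → v, X2 → u.
Binarize each right-hand side of length ≥ 3 by chaining fresh nonterminals (Y1, Y2, …): affected rules were S → U U X1; S → S X1 X2 U; U → S X1 U; U → S X2 X2.

S -> X1 X2 | U Y1 | S Y2; U -> v | S Y4 | S Y5; X1 -> v; X2 -> u; Y1 -> U X1; Y2 -> X1 Y3; Y3 -> X2 U; Y4 -> X1 U; Y5 -> X2 X2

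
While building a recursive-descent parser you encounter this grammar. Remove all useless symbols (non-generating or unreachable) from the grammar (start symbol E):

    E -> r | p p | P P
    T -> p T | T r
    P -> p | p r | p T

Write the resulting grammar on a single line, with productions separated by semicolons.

Generating nonterminals: {E, P}.
Reachable from E after that: {E, P}.
Removed useless symbols: {T} and every production mentioning them.

E -> r | p p | P P; P -> p | p r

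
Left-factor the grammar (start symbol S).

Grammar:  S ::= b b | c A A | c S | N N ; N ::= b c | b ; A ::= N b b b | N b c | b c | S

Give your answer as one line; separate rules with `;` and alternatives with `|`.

S ::= b b | N N | c S'; N ::= b N'; A ::= b c | S | N b A'; S' ::= A A | S; N' ::= c | ε; A' ::= b b | c

S has alternatives sharing prefix 'c': factor to S → c S' with S' → A A | S.
N has alternatives sharing prefix 'b': factor to N → b N' with N' → c | ε.
A has alternatives sharing prefix 'N b': factor to A → N b A' with A' → b b | c.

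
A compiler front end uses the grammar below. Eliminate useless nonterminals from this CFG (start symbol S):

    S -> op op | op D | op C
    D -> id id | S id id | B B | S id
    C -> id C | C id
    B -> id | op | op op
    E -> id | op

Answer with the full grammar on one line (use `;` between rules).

Generating nonterminals: {B, D, E, S}.
Reachable from S after that: {B, D, S}.
Removed useless symbols: {C, E} and every production mentioning them.

S -> op op | op D; D -> id id | S id id | B B | S id; B -> id | op | op op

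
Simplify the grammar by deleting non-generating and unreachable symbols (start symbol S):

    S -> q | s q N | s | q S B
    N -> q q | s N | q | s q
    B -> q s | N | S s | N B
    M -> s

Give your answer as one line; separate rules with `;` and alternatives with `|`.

Generating nonterminals: {B, M, N, S}.
Reachable from S after that: {B, N, S}.
Removed useless symbols: {M} and every production mentioning them.

S -> q | s q N | s | q S B; N -> q q | s N | q | s q; B -> q s | N | S s | N B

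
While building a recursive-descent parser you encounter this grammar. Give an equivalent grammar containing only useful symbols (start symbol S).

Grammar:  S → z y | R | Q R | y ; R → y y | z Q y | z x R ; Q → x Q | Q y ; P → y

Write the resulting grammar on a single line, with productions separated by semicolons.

Generating nonterminals: {P, R, S}.
Reachable from S after that: {R, S}.
Removed useless symbols: {P, Q} and every production mentioning them.

S → z y | R | y; R → y y | z x R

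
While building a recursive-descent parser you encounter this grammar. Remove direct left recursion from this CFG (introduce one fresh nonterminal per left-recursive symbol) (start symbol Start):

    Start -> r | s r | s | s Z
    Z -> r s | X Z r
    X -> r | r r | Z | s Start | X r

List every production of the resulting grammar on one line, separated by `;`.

X is directly left-recursive.
For X: α = {r}, β = {r, r r, Z, s Start}. Rewrite as X → β X1 and X1 → α X1 | ε.

Start -> r | s r | s | s Z; Z -> r s | X Z r; X -> r X1 | r r X1 | Z X1 | s Start X1; X1 -> r X1 | ε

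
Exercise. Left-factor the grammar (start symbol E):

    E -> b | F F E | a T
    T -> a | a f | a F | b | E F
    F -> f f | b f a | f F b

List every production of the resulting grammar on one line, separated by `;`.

E -> b | F F E | a T; T -> b | E F | a T'; F -> b f a | f F'; T' -> ε | f | F; F' -> f | F b

T has alternatives sharing prefix 'a': factor to T → a T' with T' → ε | f | F.
F has alternatives sharing prefix 'f': factor to F → f F' with F' → f | F b.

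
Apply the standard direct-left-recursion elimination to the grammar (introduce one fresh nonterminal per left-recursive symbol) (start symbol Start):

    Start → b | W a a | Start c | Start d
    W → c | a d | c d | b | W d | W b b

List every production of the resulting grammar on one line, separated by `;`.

Start → b Start1 | W a a Start1; W → c W1 | a d W1 | c d W1 | b W1; Start1 → c Start1 | d Start1 | ε; W1 → d W1 | b b W1 | ε

Left recursion appears on Start, W.
For Start: α = {c, d}, β = {b, W a a}. Rewrite as Start → β Start1 and Start1 → α Start1 | ε.
For W: α = {d, b b}, β = {c, a d, c d, b}. Rewrite as W → β W1 and W1 → α W1 | ε.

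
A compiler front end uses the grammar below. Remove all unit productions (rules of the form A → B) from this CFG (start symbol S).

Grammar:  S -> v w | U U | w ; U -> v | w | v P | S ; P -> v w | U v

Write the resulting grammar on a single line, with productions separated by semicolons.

S -> v w | U U | w; U -> v | w | v P | v w | U U; P -> v w | U v

Unit pairs: U ⇒* {S}.
For every A with A ⇒* B via unit rules, add B's non-unit alternatives to A; then delete every rule of the form X → Y.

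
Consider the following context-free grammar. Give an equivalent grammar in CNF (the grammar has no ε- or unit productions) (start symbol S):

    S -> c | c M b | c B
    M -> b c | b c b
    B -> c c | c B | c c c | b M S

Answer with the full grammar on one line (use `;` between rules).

Introduce a nonterminal for each terminal appearing in a rule of length ≥ 2: X1 → c, X2 → b.
Binarize each right-hand side of length ≥ 3 by chaining fresh nonterminals (Y1, Y2, …): affected rules were S → X1 M X2; M → X2 X1 X2; B → X1 X1 X1; B → X2 M S.

S -> c | X1 Y1 | X1 B; M -> X2 X1 | X2 Y2; B -> X1 X1 | X1 B | X1 Y3 | X2 Y4; X1 -> c; X2 -> b; Y1 -> M X2; Y2 -> X1 X2; Y3 -> X1 X1; Y4 -> M S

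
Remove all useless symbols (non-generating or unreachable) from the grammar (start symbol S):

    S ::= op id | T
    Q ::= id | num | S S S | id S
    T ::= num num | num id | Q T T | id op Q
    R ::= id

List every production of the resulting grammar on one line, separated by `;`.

Generating nonterminals: {Q, R, S, T}.
Reachable from S after that: {Q, S, T}.
Removed useless symbols: {R} and every production mentioning them.

S ::= op id | T; Q ::= id | num | S S S | id S; T ::= num num | num id | Q T T | id op Q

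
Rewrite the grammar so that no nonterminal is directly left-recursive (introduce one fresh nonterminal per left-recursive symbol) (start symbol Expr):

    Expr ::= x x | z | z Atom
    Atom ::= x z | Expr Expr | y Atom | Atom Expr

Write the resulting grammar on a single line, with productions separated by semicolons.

Expr ::= x x | z | z Atom; Atom ::= x z Atom1 | Expr Expr Atom1 | y Atom Atom1; Atom1 ::= Expr Atom1 | ε

Atom is directly left-recursive.
For Atom: α = {Expr}, β = {x z, Expr Expr, y Atom}. Rewrite as Atom → β Atom1 and Atom1 → α Atom1 | ε.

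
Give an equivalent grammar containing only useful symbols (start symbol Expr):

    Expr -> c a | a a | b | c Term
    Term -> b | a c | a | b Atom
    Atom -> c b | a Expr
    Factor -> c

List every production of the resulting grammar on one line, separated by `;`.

Expr -> c a | a a | b | c Term; Term -> b | a c | a | b Atom; Atom -> c b | a Expr

Generating nonterminals: {Atom, Expr, Factor, Term}.
Reachable from Expr after that: {Atom, Expr, Term}.
Removed useless symbols: {Factor} and every production mentioning them.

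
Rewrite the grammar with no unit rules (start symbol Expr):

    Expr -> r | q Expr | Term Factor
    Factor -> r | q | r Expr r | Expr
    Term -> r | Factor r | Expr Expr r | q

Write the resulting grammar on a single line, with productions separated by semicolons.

Unit pairs: Factor ⇒* {Expr}.
For each unit pair (A, B), copy every non-unit production of B to A, then drop all unit productions.

Expr -> r | q Expr | Term Factor; Factor -> r | q | r Expr r | q Expr | Term Factor; Term -> r | Factor r | Expr Expr r | q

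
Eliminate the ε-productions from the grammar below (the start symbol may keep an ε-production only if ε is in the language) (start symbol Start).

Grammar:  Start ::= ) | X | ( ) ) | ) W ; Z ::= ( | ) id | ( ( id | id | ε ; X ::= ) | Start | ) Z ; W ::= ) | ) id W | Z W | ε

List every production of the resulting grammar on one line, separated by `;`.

Nullable set = {W, Z}.
ε ∉ L(G), so no ε-production is kept.
Expand every rule over subsets of its nullable positions: W → ) id W gives ) id W | ) id. W → Z W gives Z W | Z.

Start ::= ) | X | ( ) ) | ) W; Z ::= ( | ) id | ( ( id | id; X ::= ) | Start | ) Z; W ::= ) | ) id W | ) id | Z W | Z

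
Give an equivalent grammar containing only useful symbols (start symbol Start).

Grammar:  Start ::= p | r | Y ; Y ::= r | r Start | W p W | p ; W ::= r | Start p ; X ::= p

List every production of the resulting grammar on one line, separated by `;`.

Generating nonterminals: {Start, W, X, Y}.
Reachable from Start after that: {Start, W, Y}.
Removed useless symbols: {X} and every production mentioning them.

Start ::= p | r | Y; Y ::= r | r Start | W p W | p; W ::= r | Start p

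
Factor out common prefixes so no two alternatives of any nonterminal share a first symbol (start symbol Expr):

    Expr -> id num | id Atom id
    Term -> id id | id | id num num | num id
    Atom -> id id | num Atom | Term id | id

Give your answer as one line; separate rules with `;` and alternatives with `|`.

Expr -> id Expr1; Term -> num id | id Term1; Atom -> num Atom | Term id | id Atom1; Expr1 -> num | Atom id; Term1 -> id | epsilon | num num; Atom1 -> id | epsilon

Expr has alternatives sharing prefix 'id': factor to Expr → id Expr1 with Expr1 → num | Atom id.
Term has alternatives sharing prefix 'id': factor to Term → id Term1 with Term1 → id | ε | num num.
Atom has alternatives sharing prefix 'id': factor to Atom → id Atom1 with Atom1 → id | ε.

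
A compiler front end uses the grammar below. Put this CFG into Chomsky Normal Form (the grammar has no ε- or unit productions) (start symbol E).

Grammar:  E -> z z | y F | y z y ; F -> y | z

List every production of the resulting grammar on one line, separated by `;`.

E -> X1 X1 | X2 F | X2 Y1; F -> y | z; X1 -> z; X2 -> y; Y1 -> X1 X2

Introduce a nonterminal for each terminal appearing in a rule of length ≥ 2: X1 → z, X2 → y.
Binarize each right-hand side of length ≥ 3 by chaining fresh nonterminals (Y1, Y2, …): affected rules were E → X2 X1 X2.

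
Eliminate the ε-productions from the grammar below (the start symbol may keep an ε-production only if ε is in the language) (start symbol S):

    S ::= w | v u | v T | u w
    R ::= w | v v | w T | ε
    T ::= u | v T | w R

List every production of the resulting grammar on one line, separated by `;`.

The nullable symbols are {R}.
ε ∉ L(G), so no ε-production is kept.
For each production, add variants omitting each subset of nullable occurrences: T → w R gives w R | w.

S ::= w | v u | v T | u w; R ::= w | v v | w T; T ::= u | v T | w R | w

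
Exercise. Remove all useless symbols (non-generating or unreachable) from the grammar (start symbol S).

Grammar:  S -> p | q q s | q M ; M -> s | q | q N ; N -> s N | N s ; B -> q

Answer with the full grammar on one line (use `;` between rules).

S -> p | q q s | q M; M -> s | q

Generating nonterminals: {B, M, S}.
Reachable from S after that: {M, S}.
Removed useless symbols: {B, N} and every production mentioning them.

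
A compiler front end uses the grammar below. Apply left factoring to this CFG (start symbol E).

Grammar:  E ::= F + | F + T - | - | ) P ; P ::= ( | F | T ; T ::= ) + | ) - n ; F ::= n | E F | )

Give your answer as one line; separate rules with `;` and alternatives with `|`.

E has alternatives sharing prefix 'F +': factor to E → F + E' with E' → ε | T -.
T has alternatives sharing prefix ')': factor to T → ) T' with T' → + | - n.

E ::= - | ) P | F + E'; P ::= ( | F | T; T ::= ) T'; F ::= n | E F | ); E' ::= ε | T -; T' ::= + | - n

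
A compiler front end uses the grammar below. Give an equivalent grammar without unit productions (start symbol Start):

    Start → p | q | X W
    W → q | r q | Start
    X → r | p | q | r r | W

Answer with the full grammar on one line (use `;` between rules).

Start → p | q | X W; W → p | q | X W | r q; X → p | q | X W | r | r r | r q

Unit pairs: W ⇒* {Start}; X ⇒* {Start, W}.
For every A with A ⇒* B via unit rules, add B's non-unit alternatives to A; then delete every rule of the form X → Y.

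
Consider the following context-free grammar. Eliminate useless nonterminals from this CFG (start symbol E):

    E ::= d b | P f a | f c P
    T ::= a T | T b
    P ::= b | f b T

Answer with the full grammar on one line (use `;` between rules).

Generating nonterminals: {E, P}.
Reachable from E after that: {E, P}.
Removed useless symbols: {T} and every production mentioning them.

E ::= d b | P f a | f c P; P ::= b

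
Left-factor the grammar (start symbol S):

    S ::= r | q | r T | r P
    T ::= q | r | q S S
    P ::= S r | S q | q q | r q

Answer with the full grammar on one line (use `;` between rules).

S has alternatives sharing prefix 'r': factor to S → r S' with S' → ε | T | P.
T has alternatives sharing prefix 'q': factor to T → q T' with T' → ε | S S.
P has alternatives sharing prefix 'S': factor to P → S P' with P' → r | q.

S ::= q | r S'; T ::= r | q T'; P ::= q q | r q | S P'; S' ::= epsilon | T | P; T' ::= epsilon | S S; P' ::= r | q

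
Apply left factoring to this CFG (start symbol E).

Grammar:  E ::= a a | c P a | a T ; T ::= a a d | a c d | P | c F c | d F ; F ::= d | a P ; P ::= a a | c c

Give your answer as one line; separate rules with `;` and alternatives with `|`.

E ::= c P a | a E'; T ::= P | c F c | d F | a T'; F ::= d | a P; P ::= a a | c c; E' ::= a | T; T' ::= a d | c d

E has alternatives sharing prefix 'a': factor to E → a E' with E' → a | T.
T has alternatives sharing prefix 'a': factor to T → a T' with T' → a d | c d.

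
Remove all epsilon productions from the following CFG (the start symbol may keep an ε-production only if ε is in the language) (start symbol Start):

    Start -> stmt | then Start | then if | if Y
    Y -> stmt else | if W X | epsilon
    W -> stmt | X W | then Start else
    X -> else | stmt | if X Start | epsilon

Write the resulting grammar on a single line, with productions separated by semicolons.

Nullable set = {X, Y}.
ε ∉ L(G), so no ε-production is kept.
Add the nullable-subset variants: Start → if Y gives if Y | if. Y → if W X gives if W X | if W. X → if X Start gives if X Start | if Start.

Start -> stmt | then Start | then if | if Y | if; Y -> stmt else | if W X | if W; W -> stmt | X W | then Start else; X -> else | stmt | if X Start | if Start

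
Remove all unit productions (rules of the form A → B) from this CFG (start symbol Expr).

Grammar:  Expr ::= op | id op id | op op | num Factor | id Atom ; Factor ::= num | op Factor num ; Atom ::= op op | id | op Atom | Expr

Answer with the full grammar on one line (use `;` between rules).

Expr ::= op | id op id | op op | num Factor | id Atom; Factor ::= num | op Factor num; Atom ::= op op | id | op Atom | op | id op id | num Factor | id Atom

Unit pairs: Atom ⇒* {Expr}.
For every A with A ⇒* B via unit rules, add B's non-unit alternatives to A; then delete every rule of the form X → Y.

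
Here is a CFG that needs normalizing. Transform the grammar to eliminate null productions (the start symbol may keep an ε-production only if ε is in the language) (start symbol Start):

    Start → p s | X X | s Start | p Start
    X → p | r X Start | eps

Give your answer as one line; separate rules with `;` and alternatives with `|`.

Nullable nonterminals: {Start, X}.
ε ∈ L(G) since Start is nullable, so keep Start → ε.
Add the nullable-subset variants: Start → X X gives X X | X. Start → s Start gives s Start | s. Start → p Start gives p Start | p. X → r X Start gives r X Start | r X | r Start | r.

Start → p s | X X | X | s Start | s | p Start | p | eps; X → p | r X Start | r X | r Start | r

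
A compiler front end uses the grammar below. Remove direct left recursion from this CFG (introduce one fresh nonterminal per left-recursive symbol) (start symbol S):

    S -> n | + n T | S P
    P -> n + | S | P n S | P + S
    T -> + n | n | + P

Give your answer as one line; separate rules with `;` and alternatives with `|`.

S -> n S' | + n T S'; P -> n + P' | S P'; T -> + n | n | + P; S' -> P S' | ε; P' -> n S P' | + S P' | ε

Directly left-recursive nonterminals: S, P.
For S: α = {P}, β = {n, + n T}. Rewrite as S → β S' and S' → α S' | ε.
For P: α = {n S, + S}, β = {n +, S}. Rewrite as P → β P' and P' → α P' | ε.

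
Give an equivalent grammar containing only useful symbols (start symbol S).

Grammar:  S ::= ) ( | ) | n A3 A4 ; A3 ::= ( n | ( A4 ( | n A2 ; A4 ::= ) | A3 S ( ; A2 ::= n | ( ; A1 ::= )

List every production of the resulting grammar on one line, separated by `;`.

S ::= ) ( | ) | n A3 A4; A3 ::= ( n | ( A4 ( | n A2; A4 ::= ) | A3 S (; A2 ::= n | (

Generating nonterminals: {A1, A2, A3, A4, S}.
Reachable from S after that: {A2, A3, A4, S}.
Removed useless symbols: {A1} and every production mentioning them.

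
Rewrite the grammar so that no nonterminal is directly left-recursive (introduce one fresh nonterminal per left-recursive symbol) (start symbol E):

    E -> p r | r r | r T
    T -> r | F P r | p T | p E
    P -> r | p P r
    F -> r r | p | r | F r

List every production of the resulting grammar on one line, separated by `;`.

E -> p r | r r | r T; T -> r | F P r | p T | p E; P -> r | p P r; F -> r r F' | p F' | r F'; F' -> r F' | ε

Left recursion appears on F.
For F: α = {r}, β = {r r, p, r}. Rewrite as F → β F' and F' → α F' | ε.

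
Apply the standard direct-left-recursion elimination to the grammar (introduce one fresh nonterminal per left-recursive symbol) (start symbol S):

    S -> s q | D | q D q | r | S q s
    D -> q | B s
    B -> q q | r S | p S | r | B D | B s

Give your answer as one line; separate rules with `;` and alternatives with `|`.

Left recursion appears on S, B.
For S: α = {q s}, β = {s q, D, q D q, r}. Rewrite as S → β S' and S' → α S' | ε.
For B: α = {D, s}, β = {q q, r S, p S, r}. Rewrite as B → β B' and B' → α B' | ε.

S -> s q S' | D S' | q D q S' | r S'; D -> q | B s; B -> q q B' | r S B' | p S B' | r B'; S' -> q s S' | ε; B' -> D B' | s B' | ε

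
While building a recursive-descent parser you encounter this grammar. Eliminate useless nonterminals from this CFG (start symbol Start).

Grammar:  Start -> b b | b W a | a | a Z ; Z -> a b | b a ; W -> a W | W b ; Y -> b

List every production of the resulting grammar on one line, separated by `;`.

Start -> b b | a | a Z; Z -> a b | b a

Generating nonterminals: {Start, Y, Z}.
Reachable from Start after that: {Start, Z}.
Removed useless symbols: {W, Y} and every production mentioning them.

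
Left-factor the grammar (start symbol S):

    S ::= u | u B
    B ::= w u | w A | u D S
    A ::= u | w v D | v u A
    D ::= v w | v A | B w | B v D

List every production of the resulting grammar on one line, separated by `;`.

S has alternatives sharing prefix 'u': factor to S → u S' with S' → ε | B.
B has alternatives sharing prefix 'w': factor to B → w B' with B' → u | A.
D has alternatives sharing prefix 'v': factor to D → v D' with D' → w | A.
D has alternatives sharing prefix 'B': factor to D → B D'' with D'' → w | v D.

S ::= u S'; B ::= u D S | w B'; A ::= u | w v D | v u A; D ::= v D' | B D''; S' ::= ε | B; B' ::= u | A; D' ::= w | A; D'' ::= w | v D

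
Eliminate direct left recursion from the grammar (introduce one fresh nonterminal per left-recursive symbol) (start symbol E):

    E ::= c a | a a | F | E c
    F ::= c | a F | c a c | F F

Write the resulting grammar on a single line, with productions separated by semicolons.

E ::= c a E' | a a E' | F E'; F ::= c F' | a F F' | c a c F'; E' ::= c E' | ε; F' ::= F F' | ε

Directly left-recursive nonterminals: E, F.
For E: α = {c}, β = {c a, a a, F}. Rewrite as E → β E' and E' → α E' | ε.
For F: α = {F}, β = {c, a F, c a c}. Rewrite as F → β F' and F' → α F' | ε.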